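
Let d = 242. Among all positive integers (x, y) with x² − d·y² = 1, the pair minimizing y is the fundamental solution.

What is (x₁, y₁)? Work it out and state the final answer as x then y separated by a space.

19601 1260

√242 = [15; 1,1,3,1,14,1,3,1,1,30, …], period ℓ=10 (even) → k=9
a_0=15:  p_0=15·1+0=15,  q_0=15·0+1=1
a_1=1:  p_1=1·15+1=16,  q_1=1·1+0=1
a_2=1:  p_2=1·16+15=31,  q_2=1·1+1=2
a_3=3:  p_3=3·31+16=109,  q_3=3·2+1=7
a_4=1:  p_4=1·109+31=140,  q_4=1·7+2=9
a_5=14:  p_5=14·140+109=2069,  q_5=14·9+7=133
a_6=1:  p_6=1·2069+140=2209,  q_6=1·133+9=142
a_7=3:  p_7=3·2209+2069=8696,  q_7=3·142+133=559
a_8=1:  p_8=1·8696+2209=10905,  q_8=1·559+142=701
a_9=1:  p_9=1·10905+8696=19601,  q_9=1·701+559=1260
(x₁, y₁) = (19601, 1260);  19601² − 242·1260² = 1 ✓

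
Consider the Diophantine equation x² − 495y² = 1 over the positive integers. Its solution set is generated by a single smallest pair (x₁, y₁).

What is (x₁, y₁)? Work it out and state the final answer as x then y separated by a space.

89 4

√495 → a₀=22, period (4,44); ℓ=2 even so k=1
a_0=22:  p_0=22·1+0=22,  q_0=22·0+1=1
a_1=4:  p_1=4·22+1=89,  q_1=4·1+0=4
→ (89, 4).  Check: 89²=7921, 495·4²=7920, difference 1.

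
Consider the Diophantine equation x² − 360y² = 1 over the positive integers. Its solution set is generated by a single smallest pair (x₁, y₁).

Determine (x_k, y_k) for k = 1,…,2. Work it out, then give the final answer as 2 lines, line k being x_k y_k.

[18; 1,36] for √360; ℓ=2 ⇒ convergent index 1
k=0  a_k=18  p_k/q_k = 18/1
k=1  a_k=1  p_k/q_k = 19/1
(x₁, y₁) = (19, 1);  19² − 360·1² = 1 ✓
(x_2, y_2) = (19·19 + 360·1·1, 19·1 + 1·19) = (721, 38)

19 1
721 38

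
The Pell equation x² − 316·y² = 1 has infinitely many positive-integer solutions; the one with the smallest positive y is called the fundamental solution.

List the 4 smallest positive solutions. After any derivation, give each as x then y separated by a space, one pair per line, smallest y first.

12799 720
327628801 18430560
8386642035199 471785474160
214681262489395201 12076764549117120

√316 = [17; 1,3,2,8,2,3,1,34, …], period ℓ=8 (even) → k=7
step 0: (17, 1)  from 17·(1,0) + (0,1)
…
step 2: (71, 4)  from 3·(18,1) + (17,1)
…
step 4: (1351, 76)  from 8·(160,9) + (71,4)
step 5: (2862, 161)  from 2·(1351,76) + (160,9)
step 6: (9937, 559)  from 3·(2862,161) + (1351,76)
step 7: (12799, 720)  from 1·(9937,559) + (2862,161)
fundamental: x₁=12799, y₁=720  (since 163814401 − 316·518400 = 1)
k=2:  x_2 = 12799·12799+316·720·720 = 327628801,  y_2 = 12799·720+720·12799 = 18430560
k=3:  x_3 = 12799·327628801+316·720·18430560 = 8386642035199,  y_3 = 12799·18430560+720·327628801 = 471785474160
k=4:  x_4 = 12799·8386642035199+316·720·471785474160 = 214681262489395201,  y_4 = 12799·471785474160+720·8386642035199 = 12076764549117120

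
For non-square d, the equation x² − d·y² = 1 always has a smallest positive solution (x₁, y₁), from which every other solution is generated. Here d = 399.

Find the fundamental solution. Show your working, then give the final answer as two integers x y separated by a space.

20 1

[19; 1,38] for √399; ℓ=2 ⇒ convergent index 1
step 0: (19, 1)  from 19·(1,0) + (0,1)
step 1: (20, 1)  from 1·(19,1) + (1,0)
(x₁, y₁) = (20, 1);  20² − 399·1² = 1 ✓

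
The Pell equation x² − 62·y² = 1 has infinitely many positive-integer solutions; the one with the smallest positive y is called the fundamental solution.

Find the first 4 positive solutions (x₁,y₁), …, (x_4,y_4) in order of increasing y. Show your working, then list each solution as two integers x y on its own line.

[7; 1,6,1,14] for √62; ℓ=4 ⇒ convergent index 3
a_0=7:  p_0=7·1+0=7,  q_0=7·0+1=1
…
a_2=6:  p_2=6·8+7=55,  q_2=6·1+1=7
a_3=1:  p_3=1·55+8=63,  q_3=1·7+1=8
→ (63, 8).  Check: 63²=3969, 62·8²=3968, difference 1.
k=2:  x_2 = 63·63+62·8·8 = 7937,  y_2 = 63·8+8·63 = 1008
k=3:  x_3 = 63·7937+62·8·1008 = 999999,  y_3 = 63·1008+8·7937 = 127000
k=4:  x_4 = 63·999999+62·8·127000 = 125991937,  y_4 = 63·127000+8·999999 = 16000992

63 8
7937 1008
999999 127000
125991937 16000992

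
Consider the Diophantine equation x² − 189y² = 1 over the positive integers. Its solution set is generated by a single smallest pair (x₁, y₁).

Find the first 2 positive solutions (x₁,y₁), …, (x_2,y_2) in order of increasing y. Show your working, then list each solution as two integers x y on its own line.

d=189: √d = [13; 1,2,1,26] (ℓ=4, even), read p_3/q_3
a_0=13:  p_0=13·1+0=13,  q_0=13·0+1=1
a_1=1:  p_1=1·13+1=14,  q_1=1·1+0=1
a_2=2:  p_2=2·14+13=41,  q_2=2·1+1=3
a_3=1:  p_3=1·41+14=55,  q_3=1·3+1=4
(x₁, y₁) = (55, 4);  55² − 189·4² = 1 ✓
(55+4√189)^2 = 6049 + 440√189

55 4
6049 440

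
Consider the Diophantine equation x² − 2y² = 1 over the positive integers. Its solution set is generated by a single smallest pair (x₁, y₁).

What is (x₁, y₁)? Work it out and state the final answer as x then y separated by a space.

3 2

√2 → a₀=1, period (2); ℓ=1 odd so k=1
k=0  a_k=1  p_k/q_k = 1/1
k=1  a_k=2  p_k/q_k = 3/2
(x₁, y₁) = (3, 2);  3² − 2·2² = 1 ✓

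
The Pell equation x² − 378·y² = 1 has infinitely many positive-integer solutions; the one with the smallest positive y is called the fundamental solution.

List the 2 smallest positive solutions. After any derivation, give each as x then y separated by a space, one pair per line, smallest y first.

8749 450
153090001 7874100

d=378: √d = [19; 2,3,1,4,1,3,2,38] (ℓ=8, even), read p_7/q_7
a_0=19:  p_0=19·1+0=19,  q_0=19·0+1=1
a_1=2:  p_1=2·19+1=39,  q_1=2·1+0=2
a_2=3:  p_2=3·39+19=136,  q_2=3·2+1=7
a_3=1:  p_3=1·136+39=175,  q_3=1·7+2=9
…
a_6=3:  p_6=3·1011+836=3869,  q_6=3·52+43=199
a_7=2:  p_7=2·3869+1011=8749,  q_7=2·199+52=450
(x₁, y₁) = (8749, 450);  8749² − 378·450² = 1 ✓
k=2:  x_2 = 8749·8749+378·450·450 = 153090001,  y_2 = 8749·450+450·8749 = 7874100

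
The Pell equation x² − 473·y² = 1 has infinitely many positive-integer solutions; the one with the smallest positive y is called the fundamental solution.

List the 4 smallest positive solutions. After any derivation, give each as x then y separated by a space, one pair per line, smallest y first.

87 4
15137 696
2633751 121100
458257537 21070704

d=473: √d = [21; 1,2,1,42] (ℓ=4, even), read p_3/q_3
k=0  a_k=21  p_k/q_k = 21/1
k=1  a_k=1  p_k/q_k = 22/1
k=2  a_k=2  p_k/q_k = 65/3
k=3  a_k=1  p_k/q_k = 87/4
(x₁, y₁) = (87, 4);  87² − 473·4² = 1 ✓
(87+4√473)^2 = 15137 + 696√473
(87+4√473)^3 = 2633751 + 121100√473
(87+4√473)^4 = 458257537 + 21070704√473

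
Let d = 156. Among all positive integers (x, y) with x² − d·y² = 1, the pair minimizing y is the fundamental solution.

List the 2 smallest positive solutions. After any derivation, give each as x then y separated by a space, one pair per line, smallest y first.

25 2
1249 100

[12; 2,24] for √156; ℓ=2 ⇒ convergent index 1
a_0=12:  p_0=12·1+0=12,  q_0=12·0+1=1
a_1=2:  p_1=2·12+1=25,  q_1=2·1+0=2
→ (25, 2).  Check: 25²=625, 156·2²=624, difference 1.
n=2: (25,2)∘(25,2) = (25·25+156·2·2, 25·2+2·25) = (1249,100)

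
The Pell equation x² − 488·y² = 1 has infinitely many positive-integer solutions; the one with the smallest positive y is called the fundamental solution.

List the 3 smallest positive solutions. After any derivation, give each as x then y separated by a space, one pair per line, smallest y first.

243 11
118097 5346
57394899 2598145

d=488: √d = [22; 11,44] (ℓ=2, even), read p_1/q_1
step 0: (22, 1)  from 22·(1,0) + (0,1)
step 1: (243, 11)  from 11·(22,1) + (1,0)
(x₁, y₁) = (243, 11);  243² − 488·11² = 1 ✓
(x_2, y_2) = (243·243 + 488·11·11, 243·11 + 11·243) = (118097, 5346)
(x_3, y_3) = (243·118097 + 488·11·5346, 243·5346 + 11·118097) = (57394899, 2598145)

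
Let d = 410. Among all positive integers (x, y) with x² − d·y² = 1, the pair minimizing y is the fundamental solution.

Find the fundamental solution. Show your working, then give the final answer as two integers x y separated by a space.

81 4

d=410: √d = [20; 4,40] (ℓ=2, even), read p_1/q_1
k=0  a_k=20  p_k/q_k = 20/1
k=1  a_k=4  p_k/q_k = 81/4
→ (81, 4).  Check: 81²=6561, 410·4²=6560, difference 1.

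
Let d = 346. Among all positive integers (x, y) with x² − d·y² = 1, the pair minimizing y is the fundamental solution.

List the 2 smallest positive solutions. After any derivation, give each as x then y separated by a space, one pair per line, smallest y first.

d=346: √d = [18; 1,1,1,1,36] (ℓ=5, odd), read p_9/q_9
step 0: (18, 1)  from 18·(1,0) + (0,1)
step 1: (19, 1)  from 1·(18,1) + (1,0)
step 2: (37, 2)  from 1·(19,1) + (18,1)
…
step 6: (3497, 188)  from 1·(3404,183) + (93,5)
step 7: (6901, 371)  from 1·(3497,188) + (3404,183)
step 8: (10398, 559)  from 1·(6901,371) + (3497,188)
step 9: (17299, 930)  from 1·(10398,559) + (6901,371)
fundamental: x₁=17299, y₁=930  (since 299255401 − 346·864900 = 1)
k=2:  x_2 = 17299·17299+346·930·930 = 598510801,  y_2 = 17299·930+930·17299 = 32176140

17299 930
598510801 32176140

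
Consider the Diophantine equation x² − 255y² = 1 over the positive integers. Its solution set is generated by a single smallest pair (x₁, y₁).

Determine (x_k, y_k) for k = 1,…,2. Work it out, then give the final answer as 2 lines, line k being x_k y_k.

16 1
511 32

d=255: √d = [15; 1,30] (ℓ=2, even), read p_1/q_1
a_0=15:  p_0=15·1+0=15,  q_0=15·0+1=1
a_1=1:  p_1=1·15+1=16,  q_1=1·1+0=1
fundamental: x₁=16, y₁=1  (since 256 − 255·1 = 1)
k=2:  x_2 = 16·16+255·1·1 = 511,  y_2 = 16·1+1·16 = 32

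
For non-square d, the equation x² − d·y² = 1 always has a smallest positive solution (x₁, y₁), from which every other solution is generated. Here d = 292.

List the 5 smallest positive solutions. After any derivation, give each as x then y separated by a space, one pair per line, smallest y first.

d=292: √d = [17; 11,2,1,3,8,3,1,2,11,34] (ℓ=10, even), read p_9/q_9
step 0: (17, 1)  from 17·(1,0) + (0,1)
…
step 2: (393, 23)  from 2·(188,11) + (17,1)
step 3: (581, 34)  from 1·(393,23) + (188,11)
step 4: (2136, 125)  from 3·(581,34) + (393,23)
step 5: (17669, 1034)  from 8·(2136,125) + (581,34)
step 6: (55143, 3227)  from 3·(17669,1034) + (2136,125)
step 7: (72812, 4261)  from 1·(55143,3227) + (17669,1034)
step 8: (200767, 11749)  from 2·(72812,4261) + (55143,3227)
step 9: (2281249, 133500)  from 11·(200767,11749) + (72812,4261)
→ (2281249, 133500).  Check: 2281249²=5204097000001, 292·133500²=5204097000000, difference 1.
k=2:  x_2 = 2281249·2281249+292·133500·133500 = 10408194000001,  y_2 = 2281249·133500+133500·2281249 = 609093483000
k=3:  x_3 = 2281249·10408194000001+292·133500·609093483000 = 47487364308614281249,  y_3 = 2281249·609093483000+133500·10408194000001 = 2778987798000400500
k=4:  x_4 = 2281249·47487364308614281249+292·133500·2778987798000400500 = 216661004683313632776000001,  y_4 = 2281249·2778987798000400500+133500·47487364308614281249 = 12679126270400622186966000
k=5:  x_5 = 2281249·216661004683313632776000001+292·133500·12679126270400622186966000 = 988515400545561595548925838281249,  y_5 = 2281249·12679126270400622186966000+133500·216661004683313632776000001 = 57848488250447518938990000667500

2281249 133500
10408194000001 609093483000
47487364308614281249 2778987798000400500
216661004683313632776000001 12679126270400622186966000
988515400545561595548925838281249 57848488250447518938990000667500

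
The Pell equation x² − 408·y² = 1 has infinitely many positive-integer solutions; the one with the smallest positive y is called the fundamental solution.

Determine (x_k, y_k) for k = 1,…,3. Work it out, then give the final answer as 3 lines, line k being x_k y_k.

[20; 5,40] for √408; ℓ=2 ⇒ convergent index 1
a_0=20:  p_0=20·1+0=20,  q_0=20·0+1=1
a_1=5:  p_1=5·20+1=101,  q_1=5·1+0=5
(x₁, y₁) = (101, 5);  101² − 408·5² = 1 ✓
(x_2, y_2) = (101·101 + 408·5·5, 101·5 + 5·101) = (20401, 1010)
(x_3, y_3) = (101·20401 + 408·5·1010, 101·1010 + 5·20401) = (4120901, 204015)

101 5
20401 1010
4120901 204015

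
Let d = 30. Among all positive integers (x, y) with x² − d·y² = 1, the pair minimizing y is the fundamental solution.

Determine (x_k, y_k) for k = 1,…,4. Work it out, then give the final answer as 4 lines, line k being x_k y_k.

[5; 2,10] for √30; ℓ=2 ⇒ convergent index 1
a_0=5:  p_0=5·1+0=5,  q_0=5·0+1=1
a_1=2:  p_1=2·5+1=11,  q_1=2·1+0=2
fundamental: x₁=11, y₁=2  (since 121 − 30·4 = 1)
k=2:  x_2 = 11·11+30·2·2 = 241,  y_2 = 11·2+2·11 = 44
k=3:  x_3 = 11·241+30·2·44 = 5291,  y_3 = 11·44+2·241 = 966
k=4:  x_4 = 11·5291+30·2·966 = 116161,  y_4 = 11·966+2·5291 = 21208

11 2
241 44
5291 966
116161 21208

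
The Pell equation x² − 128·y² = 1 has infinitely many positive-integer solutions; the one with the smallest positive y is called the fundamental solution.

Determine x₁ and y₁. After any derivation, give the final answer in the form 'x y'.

d=128: √d = [11; 3,5,3,22] (ℓ=4, even), read p_3/q_3
step 0: (11, 1)  from 11·(1,0) + (0,1)
step 1: (34, 3)  from 3·(11,1) + (1,0)
step 2: (181, 16)  from 5·(34,3) + (11,1)
step 3: (577, 51)  from 3·(181,16) + (34,3)
(x₁, y₁) = (577, 51);  577² − 128·51² = 1 ✓

577 51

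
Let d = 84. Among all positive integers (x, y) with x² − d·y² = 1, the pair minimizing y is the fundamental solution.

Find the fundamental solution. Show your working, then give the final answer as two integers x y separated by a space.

√84 = [9; 6,18, …], period ℓ=2 (even) → k=1
k=0  a_k=9  p_k/q_k = 9/1
k=1  a_k=6  p_k/q_k = 55/6
→ (55, 6).  Check: 55²=3025, 84·6²=3024, difference 1.

55 6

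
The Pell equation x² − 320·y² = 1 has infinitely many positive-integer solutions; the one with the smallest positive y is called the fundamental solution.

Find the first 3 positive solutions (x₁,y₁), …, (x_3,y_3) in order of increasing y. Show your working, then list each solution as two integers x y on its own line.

√320 → a₀=17, period (1,7,1,34); ℓ=4 even so k=3
step 0: (17, 1)  from 17·(1,0) + (0,1)
step 1: (18, 1)  from 1·(17,1) + (1,0)
step 2: (143, 8)  from 7·(18,1) + (17,1)
step 3: (161, 9)  from 1·(143,8) + (18,1)
fundamental: x₁=161, y₁=9  (since 25921 − 320·81 = 1)
(x_2, y_2) = (161·161 + 320·9·9, 161·9 + 9·161) = (51841, 2898)
(x_3, y_3) = (161·51841 + 320·9·2898, 161·2898 + 9·51841) = (16692641, 933147)

161 9
51841 2898
16692641 933147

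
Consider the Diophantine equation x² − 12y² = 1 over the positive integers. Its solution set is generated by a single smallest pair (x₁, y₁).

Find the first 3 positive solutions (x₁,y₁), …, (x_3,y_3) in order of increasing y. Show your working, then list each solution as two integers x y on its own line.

d=12: √d = [3; 2,6] (ℓ=2, even), read p_1/q_1
a_0=3:  p_0=3·1+0=3,  q_0=3·0+1=1
a_1=2:  p_1=2·3+1=7,  q_1=2·1+0=2
(x₁, y₁) = (7, 2);  7² − 12·2² = 1 ✓
k=2:  x_2 = 7·7+12·2·2 = 97,  y_2 = 7·2+2·7 = 28
k=3:  x_3 = 7·97+12·2·28 = 1351,  y_3 = 7·28+2·97 = 390

7 2
97 28
1351 390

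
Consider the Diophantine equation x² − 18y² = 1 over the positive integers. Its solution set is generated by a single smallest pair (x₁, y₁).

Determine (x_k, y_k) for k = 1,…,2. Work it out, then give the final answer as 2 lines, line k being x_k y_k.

17 4
577 136

d=18: √d = [4; 4,8] (ℓ=2, even), read p_1/q_1
a_0=4:  p_0=4·1+0=4,  q_0=4·0+1=1
a_1=4:  p_1=4·4+1=17,  q_1=4·1+0=4
(x₁, y₁) = (17, 4);  17² − 18·4² = 1 ✓
k=2:  x_2 = 17·17+18·4·4 = 577,  y_2 = 17·4+4·17 = 136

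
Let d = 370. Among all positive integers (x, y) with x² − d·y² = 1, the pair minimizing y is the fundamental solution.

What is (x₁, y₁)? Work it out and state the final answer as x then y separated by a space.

213859 11118

√370 → a₀=19, period (4,4,38); ℓ=3 odd so k=5
step 0: (19, 1)  from 19·(1,0) + (0,1)
…
step 3: (12503, 650)  from 38·(327,17) + (77,4)
step 4: (50339, 2617)  from 4·(12503,650) + (327,17)
step 5: (213859, 11118)  from 4·(50339,2617) + (12503,650)
fundamental: x₁=213859, y₁=11118  (since 45735671881 − 370·123609924 = 1)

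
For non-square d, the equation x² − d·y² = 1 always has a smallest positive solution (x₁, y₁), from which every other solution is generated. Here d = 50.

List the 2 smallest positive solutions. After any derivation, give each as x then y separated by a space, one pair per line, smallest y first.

[7; 14] for √50; ℓ=1 ⇒ convergent index 1
step 0: (7, 1)  from 7·(1,0) + (0,1)
step 1: (99, 14)  from 14·(7,1) + (1,0)
fundamental: x₁=99, y₁=14  (since 9801 − 50·196 = 1)
(x_2, y_2) = (99·99 + 50·14·14, 99·14 + 14·99) = (19601, 2772)

99 14
19601 2772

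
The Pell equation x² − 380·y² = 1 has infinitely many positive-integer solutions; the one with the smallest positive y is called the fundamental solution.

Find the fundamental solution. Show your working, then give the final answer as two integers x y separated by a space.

d=380: √d = [19; 2,38] (ℓ=2, even), read p_1/q_1
k=0  a_k=19  p_k/q_k = 19/1
k=1  a_k=2  p_k/q_k = 39/2
→ (39, 2).  Check: 39²=1521, 380·2²=1520, difference 1.

39 2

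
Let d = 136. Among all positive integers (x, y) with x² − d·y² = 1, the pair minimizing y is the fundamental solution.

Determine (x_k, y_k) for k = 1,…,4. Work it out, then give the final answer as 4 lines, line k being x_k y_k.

[11; 1,1,1,22] for √136; ℓ=4 ⇒ convergent index 3
i=0: a=11 ⇒ p=11, q=1
…
i=2: a=1 ⇒ p=23, q=2
i=3: a=1 ⇒ p=35, q=3
fundamental: x₁=35, y₁=3  (since 1225 − 136·9 = 1)
k=2:  x_2 = 35·35+136·3·3 = 2449,  y_2 = 35·3+3·35 = 210
k=3:  x_3 = 35·2449+136·3·210 = 171395,  y_3 = 35·210+3·2449 = 14697
k=4:  x_4 = 35·171395+136·3·14697 = 11995201,  y_4 = 35·14697+3·171395 = 1028580

35 3
2449 210
171395 14697
11995201 1028580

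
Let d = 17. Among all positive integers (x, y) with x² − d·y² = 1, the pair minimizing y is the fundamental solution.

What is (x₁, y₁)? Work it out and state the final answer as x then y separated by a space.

33 8

√17 = [4; 8, …], period ℓ=1 (odd) → k=1
step 0: (4, 1)  from 4·(1,0) + (0,1)
step 1: (33, 8)  from 8·(4,1) + (1,0)
→ (33, 8).  Check: 33²=1089, 17·8²=1088, difference 1.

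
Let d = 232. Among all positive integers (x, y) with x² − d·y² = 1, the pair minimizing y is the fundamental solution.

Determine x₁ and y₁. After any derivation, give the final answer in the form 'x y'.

19603 1287

[15; 4,3,7,3,4,30] for √232; ℓ=6 ⇒ convergent index 5
a_0=15:  p_0=15·1+0=15,  q_0=15·0+1=1
a_1=4:  p_1=4·15+1=61,  q_1=4·1+0=4
a_2=3:  p_2=3·61+15=198,  q_2=3·4+1=13
a_3=7:  p_3=7·198+61=1447,  q_3=7·13+4=95
a_4=3:  p_4=3·1447+198=4539,  q_4=3·95+13=298
a_5=4:  p_5=4·4539+1447=19603,  q_5=4·298+95=1287
(x₁, y₁) = (19603, 1287);  19603² − 232·1287² = 1 ✓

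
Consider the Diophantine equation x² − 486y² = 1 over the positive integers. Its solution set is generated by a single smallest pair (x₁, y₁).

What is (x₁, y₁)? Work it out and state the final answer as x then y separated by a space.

[22; 22,44] for √486; ℓ=2 ⇒ convergent index 1
i=0: a=22 ⇒ p=22, q=1
i=1: a=22 ⇒ p=485, q=22
(x₁, y₁) = (485, 22);  485² − 486·22² = 1 ✓

485 22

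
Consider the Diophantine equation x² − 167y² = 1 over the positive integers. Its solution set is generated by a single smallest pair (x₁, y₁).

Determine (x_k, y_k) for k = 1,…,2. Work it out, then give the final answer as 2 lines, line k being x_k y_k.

168 13
56447 4368

√167 = [12; 1,11,1,24, …], period ℓ=4 (even) → k=3
k=0  a_k=12  p_k/q_k = 12/1
…
k=2  a_k=11  p_k/q_k = 155/12
k=3  a_k=1  p_k/q_k = 168/13
fundamental: x₁=168, y₁=13  (since 28224 − 167·169 = 1)
n=2: (168,13)∘(168,13) = (168·168+167·13·13, 168·13+13·168) = (56447,4368)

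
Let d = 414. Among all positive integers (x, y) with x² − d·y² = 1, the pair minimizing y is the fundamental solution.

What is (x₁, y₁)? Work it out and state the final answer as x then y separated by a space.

24335 1196

d=414: √d = [20; 2,1,7,2,7,1,2,40] (ℓ=8, even), read p_7/q_7
a_0=20:  p_0=20·1+0=20,  q_0=20·0+1=1
a_1=2:  p_1=2·20+1=41,  q_1=2·1+0=2
…
a_4=2:  p_4=2·468+61=997,  q_4=2·23+3=49
…
a_6=1:  p_6=1·7447+997=8444,  q_6=1·366+49=415
a_7=2:  p_7=2·8444+7447=24335,  q_7=2·415+366=1196
(x₁, y₁) = (24335, 1196);  24335² − 414·1196² = 1 ✓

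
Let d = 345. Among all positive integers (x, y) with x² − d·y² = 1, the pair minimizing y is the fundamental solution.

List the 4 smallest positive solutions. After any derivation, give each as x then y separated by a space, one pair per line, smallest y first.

6761 364
91422241 4922008
1236211536041 66555391812
16716052298924161 899962003159856

[18; 1,1,2,1,6,1,2,1,1,36] for √345; ℓ=10 ⇒ convergent index 9
i=0: a=18 ⇒ p=18, q=1
i=1: a=1 ⇒ p=19, q=1
…
i=3: a=2 ⇒ p=93, q=5
…
i=6: a=1 ⇒ p=1003, q=54
…
i=8: a=1 ⇒ p=3882, q=209
i=9: a=1 ⇒ p=6761, q=364
→ (6761, 364).  Check: 6761²=45711121, 345·364²=45711120, difference 1.
(6761+364√345)^2 = 91422241 + 4922008√345
(6761+364√345)^3 = 1236211536041 + 66555391812√345
(6761+364√345)^4 = 16716052298924161 + 899962003159856√345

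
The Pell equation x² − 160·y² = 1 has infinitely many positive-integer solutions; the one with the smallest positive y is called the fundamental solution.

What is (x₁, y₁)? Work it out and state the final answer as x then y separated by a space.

721 57

√160 → a₀=12, period (1,1,1,5,1,1,1,24); ℓ=8 even so k=7
i=0: a=12 ⇒ p=12, q=1
i=1: a=1 ⇒ p=13, q=1
i=2: a=1 ⇒ p=25, q=2
i=3: a=1 ⇒ p=38, q=3
i=4: a=5 ⇒ p=215, q=17
…
i=6: a=1 ⇒ p=468, q=37
i=7: a=1 ⇒ p=721, q=57
(x₁, y₁) = (721, 57);  721² − 160·57² = 1 ✓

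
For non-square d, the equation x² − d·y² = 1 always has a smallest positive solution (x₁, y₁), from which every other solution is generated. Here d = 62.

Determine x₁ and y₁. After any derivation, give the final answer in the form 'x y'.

[7; 1,6,1,14] for √62; ℓ=4 ⇒ convergent index 3
i=0: a=7 ⇒ p=7, q=1
i=1: a=1 ⇒ p=8, q=1
i=2: a=6 ⇒ p=55, q=7
i=3: a=1 ⇒ p=63, q=8
(x₁, y₁) = (63, 8);  63² − 62·8² = 1 ✓

63 8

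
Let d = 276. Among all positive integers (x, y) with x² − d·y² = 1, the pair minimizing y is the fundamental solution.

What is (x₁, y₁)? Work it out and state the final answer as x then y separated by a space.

√276 = [16; 1,1,1,1,2,2,2,1,1,1,1,32, …], period ℓ=12 (even) → k=11
a_0=16:  p_0=16·1+0=16,  q_0=16·0+1=1
…
a_10=1:  p_10=1·3007+1761=4768,  q_10=1·181+106=287
a_11=1:  p_11=1·4768+3007=7775,  q_11=1·287+181=468
fundamental: x₁=7775, y₁=468  (since 60450625 − 276·219024 = 1)

7775 468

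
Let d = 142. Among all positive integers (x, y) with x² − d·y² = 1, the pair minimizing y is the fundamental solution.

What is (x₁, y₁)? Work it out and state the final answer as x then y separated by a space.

[11; 1,10,1,22] for √142; ℓ=4 ⇒ convergent index 3
i=0: a=11 ⇒ p=11, q=1
i=1: a=1 ⇒ p=12, q=1
i=2: a=10 ⇒ p=131, q=11
i=3: a=1 ⇒ p=143, q=12
→ (143, 12).  Check: 143²=20449, 142·12²=20448, difference 1.

143 12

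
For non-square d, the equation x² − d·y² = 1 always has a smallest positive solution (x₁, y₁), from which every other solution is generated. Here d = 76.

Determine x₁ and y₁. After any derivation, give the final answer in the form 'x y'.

d=76: √d = [8; 1,2,1,1,5,4,5,1,1,2,1,16] (ℓ=12, even), read p_11/q_11
a_0=8:  p_0=8·1+0=8,  q_0=8·0+1=1
…
a_3=1:  p_3=1·26+9=35,  q_3=1·3+1=4
…
a_5=5:  p_5=5·61+35=340,  q_5=5·7+4=39
a_6=4:  p_6=4·340+61=1421,  q_6=4·39+7=163
…
a_9=1:  p_9=1·8866+7445=16311,  q_9=1·1017+854=1871
a_10=2:  p_10=2·16311+8866=41488,  q_10=2·1871+1017=4759
a_11=1:  p_11=1·41488+16311=57799,  q_11=1·4759+1871=6630
(x₁, y₁) = (57799, 6630);  57799² − 76·6630² = 1 ✓

57799 6630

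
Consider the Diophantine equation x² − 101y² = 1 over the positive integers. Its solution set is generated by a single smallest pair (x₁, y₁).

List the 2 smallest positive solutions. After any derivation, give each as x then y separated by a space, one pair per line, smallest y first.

201 20
80801 8040

√101 = [10; 20, …], period ℓ=1 (odd) → k=1
k=0  a_k=10  p_k/q_k = 10/1
k=1  a_k=20  p_k/q_k = 201/20
→ (201, 20).  Check: 201²=40401, 101·20²=40400, difference 1.
k=2:  x_2 = 201·201+101·20·20 = 80801,  y_2 = 201·20+20·201 = 8040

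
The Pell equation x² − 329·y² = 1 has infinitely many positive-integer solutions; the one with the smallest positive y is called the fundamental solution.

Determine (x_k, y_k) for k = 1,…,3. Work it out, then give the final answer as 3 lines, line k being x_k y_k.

2376415 131016
11294696504449 622696775280
53681772387237964255 2959571914453911384

√329 → a₀=18, period (7,4,2,1,1,4,1,1,2,4,7,36); ℓ=12 even so k=11
i=0: a=18 ⇒ p=18, q=1
…
i=2: a=4 ⇒ p=526, q=29
…
i=4: a=1 ⇒ p=1705, q=94
i=5: a=1 ⇒ p=2884, q=159
…
i=7: a=1 ⇒ p=16125, q=889
i=8: a=1 ⇒ p=29366, q=1619
i=9: a=2 ⇒ p=74857, q=4127
i=10: a=4 ⇒ p=328794, q=18127
i=11: a=7 ⇒ p=2376415, q=131016
fundamental: x₁=2376415, y₁=131016  (since 5647348252225 − 329·17165192256 = 1)
(2376415+131016√329)^2 = 11294696504449 + 622696775280√329
(2376415+131016√329)^3 = 53681772387237964255 + 2959571914453911384√329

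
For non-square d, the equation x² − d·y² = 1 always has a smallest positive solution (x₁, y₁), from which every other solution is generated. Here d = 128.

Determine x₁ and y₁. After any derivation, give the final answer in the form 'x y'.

√128 = [11; 3,5,3,22, …], period ℓ=4 (even) → k=3
k=0  a_k=11  p_k/q_k = 11/1
…
k=2  a_k=5  p_k/q_k = 181/16
k=3  a_k=3  p_k/q_k = 577/51
→ (577, 51).  Check: 577²=332929, 128·51²=332928, difference 1.

577 51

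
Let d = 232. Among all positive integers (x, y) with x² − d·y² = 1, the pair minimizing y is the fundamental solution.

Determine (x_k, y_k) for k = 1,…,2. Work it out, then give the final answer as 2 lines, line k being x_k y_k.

19603 1287
768555217 50458122

√232 = [15; 4,3,7,3,4,30, …], period ℓ=6 (even) → k=5
a_0=15:  p_0=15·1+0=15,  q_0=15·0+1=1
a_1=4:  p_1=4·15+1=61,  q_1=4·1+0=4
a_2=3:  p_2=3·61+15=198,  q_2=3·4+1=13
a_3=7:  p_3=7·198+61=1447,  q_3=7·13+4=95
a_4=3:  p_4=3·1447+198=4539,  q_4=3·95+13=298
a_5=4:  p_5=4·4539+1447=19603,  q_5=4·298+95=1287
(x₁, y₁) = (19603, 1287);  19603² − 232·1287² = 1 ✓
(x_2, y_2) = (19603·19603 + 232·1287·1287, 19603·1287 + 1287·19603) = (768555217, 50458122)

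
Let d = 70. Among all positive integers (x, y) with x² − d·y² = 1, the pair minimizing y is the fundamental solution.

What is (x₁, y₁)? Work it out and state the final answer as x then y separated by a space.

√70 = [8; 2,1,2,1,2,16, …], period ℓ=6 (even) → k=5
k=0  a_k=8  p_k/q_k = 8/1
k=1  a_k=2  p_k/q_k = 17/2
k=2  a_k=1  p_k/q_k = 25/3
…
k=4  a_k=1  p_k/q_k = 92/11
k=5  a_k=2  p_k/q_k = 251/30
fundamental: x₁=251, y₁=30  (since 63001 − 70·900 = 1)

251 30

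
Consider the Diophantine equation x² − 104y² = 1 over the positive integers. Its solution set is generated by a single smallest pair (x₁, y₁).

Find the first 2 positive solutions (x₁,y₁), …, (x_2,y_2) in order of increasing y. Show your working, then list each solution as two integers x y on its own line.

51 5
5201 510

√104 = [10; 5,20, …], period ℓ=2 (even) → k=1
a_0=10:  p_0=10·1+0=10,  q_0=10·0+1=1
a_1=5:  p_1=5·10+1=51,  q_1=5·1+0=5
→ (51, 5).  Check: 51²=2601, 104·5²=2600, difference 1.
(51+5√104)^2 = 5201 + 510√104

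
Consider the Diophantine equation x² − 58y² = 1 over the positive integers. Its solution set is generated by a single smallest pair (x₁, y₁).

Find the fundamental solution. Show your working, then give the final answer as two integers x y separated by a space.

d=58: √d = [7; 1,1,1,1,1,1,14] (ℓ=7, odd), read p_13/q_13
k=0  a_k=7  p_k/q_k = 7/1
…
k=3  a_k=1  p_k/q_k = 23/3
k=4  a_k=1  p_k/q_k = 38/5
k=5  a_k=1  p_k/q_k = 61/8
k=6  a_k=1  p_k/q_k = 99/13
…
k=10  a_k=1  p_k/q_k = 4539/596
k=11  a_k=1  p_k/q_k = 7532/989
k=12  a_k=1  p_k/q_k = 12071/1585
k=13  a_k=1  p_k/q_k = 19603/2574
→ (19603, 2574).  Check: 19603²=384277609, 58·2574²=384277608, difference 1.

19603 2574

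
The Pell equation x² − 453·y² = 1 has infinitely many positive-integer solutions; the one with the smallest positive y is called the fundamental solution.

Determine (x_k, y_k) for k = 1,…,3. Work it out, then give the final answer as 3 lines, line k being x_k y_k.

1653751 77700
5469784740001 256992905400
18091323967121133751 850004548596233100

[21; 3,1,1,10,14,10,1,1,3,42] for √453; ℓ=10 ⇒ convergent index 9
i=0: a=21 ⇒ p=21, q=1
i=1: a=3 ⇒ p=64, q=3
…
i=4: a=10 ⇒ p=1575, q=74
i=5: a=14 ⇒ p=22199, q=1043
i=6: a=10 ⇒ p=223565, q=10504
i=7: a=1 ⇒ p=245764, q=11547
i=8: a=1 ⇒ p=469329, q=22051
i=9: a=3 ⇒ p=1653751, q=77700
(x₁, y₁) = (1653751, 77700);  1653751² − 453·77700² = 1 ✓
k=2:  x_2 = 1653751·1653751+453·77700·77700 = 5469784740001,  y_2 = 1653751·77700+77700·1653751 = 256992905400
k=3:  x_3 = 1653751·5469784740001+453·77700·256992905400 = 18091323967121133751,  y_3 = 1653751·256992905400+77700·5469784740001 = 850004548596233100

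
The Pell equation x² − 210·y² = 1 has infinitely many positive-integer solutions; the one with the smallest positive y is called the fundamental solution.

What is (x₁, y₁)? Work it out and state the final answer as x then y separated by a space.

29 2

√210 = [14; 2,28, …], period ℓ=2 (even) → k=1
a_0=14:  p_0=14·1+0=14,  q_0=14·0+1=1
a_1=2:  p_1=2·14+1=29,  q_1=2·1+0=2
fundamental: x₁=29, y₁=2  (since 841 − 210·4 = 1)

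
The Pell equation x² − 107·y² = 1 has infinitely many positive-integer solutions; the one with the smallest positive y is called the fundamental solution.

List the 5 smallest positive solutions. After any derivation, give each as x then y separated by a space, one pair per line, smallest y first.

962 93
1850887 178932
3561105626 344265075
6851565373537 662365825368
13182408217579562 1274391503742957

√107 = [10; 2,1,9,1,2,20, …], period ℓ=6 (even) → k=5
k=0  a_k=10  p_k/q_k = 10/1
k=1  a_k=2  p_k/q_k = 21/2
k=2  a_k=1  p_k/q_k = 31/3
k=3  a_k=9  p_k/q_k = 300/29
k=4  a_k=1  p_k/q_k = 331/32
k=5  a_k=2  p_k/q_k = 962/93
(x₁, y₁) = (962, 93);  962² − 107·93² = 1 ✓
k=2:  x_2 = 962·962+107·93·93 = 1850887,  y_2 = 962·93+93·962 = 178932
k=3:  x_3 = 962·1850887+107·93·178932 = 3561105626,  y_3 = 962·178932+93·1850887 = 344265075
k=4:  x_4 = 962·3561105626+107·93·344265075 = 6851565373537,  y_4 = 962·344265075+93·3561105626 = 662365825368
k=5:  x_5 = 962·6851565373537+107·93·662365825368 = 13182408217579562,  y_5 = 962·662365825368+93·6851565373537 = 1274391503742957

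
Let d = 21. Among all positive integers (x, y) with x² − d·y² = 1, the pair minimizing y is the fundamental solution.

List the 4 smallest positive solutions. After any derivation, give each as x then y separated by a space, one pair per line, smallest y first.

√21 → a₀=4, period (1,1,2,1,1,8); ℓ=6 even so k=5
step 0: (4, 1)  from 4·(1,0) + (0,1)
…
step 2: (9, 2)  from 1·(5,1) + (4,1)
step 3: (23, 5)  from 2·(9,2) + (5,1)
step 4: (32, 7)  from 1·(23,5) + (9,2)
step 5: (55, 12)  from 1·(32,7) + (23,5)
→ (55, 12).  Check: 55²=3025, 21·12²=3024, difference 1.
k=2:  x_2 = 55·55+21·12·12 = 6049,  y_2 = 55·12+12·55 = 1320
k=3:  x_3 = 55·6049+21·12·1320 = 665335,  y_3 = 55·1320+12·6049 = 145188
k=4:  x_4 = 55·665335+21·12·145188 = 73180801,  y_4 = 55·145188+12·665335 = 15969360

55 12
6049 1320
665335 145188
73180801 15969360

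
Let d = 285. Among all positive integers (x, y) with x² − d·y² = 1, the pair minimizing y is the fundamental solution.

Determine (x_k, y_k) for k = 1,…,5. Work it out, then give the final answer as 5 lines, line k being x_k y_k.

√285 → a₀=16, period (1,7,2,7,1,32); ℓ=6 even so k=5
k=0  a_k=16  p_k/q_k = 16/1
…
k=4  a_k=7  p_k/q_k = 2144/127
k=5  a_k=1  p_k/q_k = 2431/144
(x₁, y₁) = (2431, 144);  2431² − 285·144² = 1 ✓
(x_2, y_2) = (2431·2431 + 285·144·144, 2431·144 + 144·2431) = (11819521, 700128)
(x_3, y_3) = (2431·11819521 + 285·144·700128, 2431·700128 + 144·11819521) = (57466508671, 3404022192)
(x_4, y_4) = (2431·57466508671 + 285·144·3404022192, 2431·3404022192 + 144·57466508671) = (279402153338881, 16550355197376)
(x_5, y_5) = (2431·279402153338881 + 285·144·16550355197376, 2431·16550355197376 + 144·279402153338881) = (1358453212067130751, 80467823565619920)

2431 144
11819521 700128
57466508671 3404022192
279402153338881 16550355197376
1358453212067130751 80467823565619920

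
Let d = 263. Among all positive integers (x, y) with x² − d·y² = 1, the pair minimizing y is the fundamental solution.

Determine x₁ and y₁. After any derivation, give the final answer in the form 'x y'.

√263 = [16; 4,1,1,1,1,15,1,1,1,1,4,32, …], period ℓ=12 (even) → k=11
i=0: a=16 ⇒ p=16, q=1
…
i=6: a=15 ⇒ p=5822, q=359
…
i=8: a=1 ⇒ p=12017, q=741
i=9: a=1 ⇒ p=18212, q=1123
i=10: a=1 ⇒ p=30229, q=1864
i=11: a=4 ⇒ p=139128, q=8579
→ (139128, 8579).  Check: 139128²=19356600384, 263·8579²=19356600383, difference 1.

139128 8579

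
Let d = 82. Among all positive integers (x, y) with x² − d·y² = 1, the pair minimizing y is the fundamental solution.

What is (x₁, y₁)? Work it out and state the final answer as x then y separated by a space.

√82 = [9; 18, …], period ℓ=1 (odd) → k=1
k=0  a_k=9  p_k/q_k = 9/1
k=1  a_k=18  p_k/q_k = 163/18
fundamental: x₁=163, y₁=18  (since 26569 − 82·324 = 1)

163 18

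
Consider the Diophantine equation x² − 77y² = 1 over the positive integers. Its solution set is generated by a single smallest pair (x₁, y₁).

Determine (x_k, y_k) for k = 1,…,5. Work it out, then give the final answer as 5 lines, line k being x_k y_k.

351 40
246401 28080
172973151 19712120
121426905601 13837880160
85241514758751 9714172160200

√77 → a₀=8, period (1,3,2,3,1,16); ℓ=6 even so k=5
i=0: a=8 ⇒ p=8, q=1
i=1: a=1 ⇒ p=9, q=1
i=2: a=3 ⇒ p=35, q=4
…
i=4: a=3 ⇒ p=272, q=31
i=5: a=1 ⇒ p=351, q=40
→ (351, 40).  Check: 351²=123201, 77·40²=123200, difference 1.
(x_2, y_2) = (351·351 + 77·40·40, 351·40 + 40·351) = (246401, 28080)
(x_3, y_3) = (351·246401 + 77·40·28080, 351·28080 + 40·246401) = (172973151, 19712120)
(x_4, y_4) = (351·172973151 + 77·40·19712120, 351·19712120 + 40·172973151) = (121426905601, 13837880160)
(x_5, y_5) = (351·121426905601 + 77·40·13837880160, 351·13837880160 + 40·121426905601) = (85241514758751, 9714172160200)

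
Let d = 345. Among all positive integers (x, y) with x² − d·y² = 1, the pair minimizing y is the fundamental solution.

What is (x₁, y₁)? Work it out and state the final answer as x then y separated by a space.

6761 364

d=345: √d = [18; 1,1,2,1,6,1,2,1,1,36] (ℓ=10, even), read p_9/q_9
i=0: a=18 ⇒ p=18, q=1
i=1: a=1 ⇒ p=19, q=1
i=2: a=1 ⇒ p=37, q=2
…
i=6: a=1 ⇒ p=1003, q=54
…
i=8: a=1 ⇒ p=3882, q=209
i=9: a=1 ⇒ p=6761, q=364
fundamental: x₁=6761, y₁=364  (since 45711121 − 345·132496 = 1)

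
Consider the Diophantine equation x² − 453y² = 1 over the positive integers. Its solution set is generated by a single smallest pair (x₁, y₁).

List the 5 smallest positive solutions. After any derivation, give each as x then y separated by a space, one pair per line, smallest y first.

1653751 77700
5469784740001 256992905400
18091323967121133751 850004548596233100
59837090203895614338960001 2811391744490881177810800
197911295523547060893371760093751 9298683817686228472822980388500

d=453: √d = [21; 3,1,1,10,14,10,1,1,3,42] (ℓ=10, even), read p_9/q_9
a_0=21:  p_0=21·1+0=21,  q_0=21·0+1=1
…
a_3=1:  p_3=1·85+64=149,  q_3=1·4+3=7
a_4=10:  p_4=10·149+85=1575,  q_4=10·7+4=74
a_5=14:  p_5=14·1575+149=22199,  q_5=14·74+7=1043
a_6=10:  p_6=10·22199+1575=223565,  q_6=10·1043+74=10504
…
a_8=1:  p_8=1·245764+223565=469329,  q_8=1·11547+10504=22051
a_9=3:  p_9=3·469329+245764=1653751,  q_9=3·22051+11547=77700
(x₁, y₁) = (1653751, 77700);  1653751² − 453·77700² = 1 ✓
(x_2, y_2) = (1653751·1653751 + 453·77700·77700, 1653751·77700 + 77700·1653751) = (5469784740001, 256992905400)
(x_3, y_3) = (1653751·5469784740001 + 453·77700·256992905400, 1653751·256992905400 + 77700·5469784740001) = (18091323967121133751, 850004548596233100)
(x_4, y_4) = (1653751·18091323967121133751 + 453·77700·850004548596233100, 1653751·850004548596233100 + 77700·18091323967121133751) = (59837090203895614338960001, 2811391744490881177810800)
(x_5, y_5) = (1653751·59837090203895614338960001 + 453·77700·2811391744490881177810800, 1653751·2811391744490881177810800 + 77700·59837090203895614338960001) = (197911295523547060893371760093751, 9298683817686228472822980388500)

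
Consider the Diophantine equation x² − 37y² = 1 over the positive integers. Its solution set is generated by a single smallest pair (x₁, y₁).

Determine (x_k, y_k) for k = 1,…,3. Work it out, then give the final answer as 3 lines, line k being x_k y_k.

d=37: √d = [6; 12] (ℓ=1, odd), read p_1/q_1
i=0: a=6 ⇒ p=6, q=1
i=1: a=12 ⇒ p=73, q=12
→ (73, 12).  Check: 73²=5329, 37·12²=5328, difference 1.
(73+12√37)^2 = 10657 + 1752√37
(73+12√37)^3 = 1555849 + 255780√37

73 12
10657 1752
1555849 255780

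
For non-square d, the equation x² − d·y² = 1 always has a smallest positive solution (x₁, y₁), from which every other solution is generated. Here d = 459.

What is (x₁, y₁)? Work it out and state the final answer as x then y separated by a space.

√459 = [21; 2,2,1,4,21,4,1,2,2,42, …], period ℓ=10 (even) → k=9
step 0: (21, 1)  from 21·(1,0) + (0,1)
step 1: (43, 2)  from 2·(21,1) + (1,0)
step 2: (107, 5)  from 2·(43,2) + (21,1)
step 3: (150, 7)  from 1·(107,5) + (43,2)
step 4: (707, 33)  from 4·(150,7) + (107,5)
step 5: (14997, 700)  from 21·(707,33) + (150,7)
…
step 8: (212079, 9899)  from 2·(75692,3533) + (60695,2833)
step 9: (499850, 23331)  from 2·(212079,9899) + (75692,3533)
(x₁, y₁) = (499850, 23331);  499850² − 459·23331² = 1 ✓

499850 23331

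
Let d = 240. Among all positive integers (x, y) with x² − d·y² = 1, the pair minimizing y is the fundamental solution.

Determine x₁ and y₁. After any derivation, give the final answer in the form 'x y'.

31 2

d=240: √d = [15; 2,30] (ℓ=2, even), read p_1/q_1
k=0  a_k=15  p_k/q_k = 15/1
k=1  a_k=2  p_k/q_k = 31/2
fundamental: x₁=31, y₁=2  (since 961 − 240·4 = 1)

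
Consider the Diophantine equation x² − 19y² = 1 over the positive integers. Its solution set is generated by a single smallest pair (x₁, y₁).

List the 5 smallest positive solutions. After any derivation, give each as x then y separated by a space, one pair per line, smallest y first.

d=19: √d = [4; 2,1,3,1,2,8] (ℓ=6, even), read p_5/q_5
step 0: (4, 1)  from 4·(1,0) + (0,1)
step 1: (9, 2)  from 2·(4,1) + (1,0)
…
step 3: (48, 11)  from 3·(13,3) + (9,2)
step 4: (61, 14)  from 1·(48,11) + (13,3)
step 5: (170, 39)  from 2·(61,14) + (48,11)
→ (170, 39).  Check: 170²=28900, 19·39²=28899, difference 1.
n=2: (170,39)∘(170,39) = (170·170+19·39·39, 170·39+39·170) = (57799,13260)
n=3: (57799,13260)∘(170,39) = (170·57799+19·39·13260, 170·13260+39·57799) = (19651490,4508361)
n=4: (19651490,4508361)∘(170,39) = (170·19651490+19·39·4508361, 170·4508361+39·19651490) = (6681448801,1532829480)
n=5: (6681448801,1532829480)∘(170,39) = (170·6681448801+19·39·1532829480, 170·1532829480+39·6681448801) = (2271672940850,521157514839)

170 39
57799 13260
19651490 4508361
6681448801 1532829480
2271672940850 521157514839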